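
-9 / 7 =-1.29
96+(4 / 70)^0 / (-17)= 1631 / 17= 95.94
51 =51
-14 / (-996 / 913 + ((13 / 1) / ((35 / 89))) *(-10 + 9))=5390 / 13147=0.41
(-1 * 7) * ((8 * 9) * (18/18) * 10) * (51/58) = -128520/29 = -4431.72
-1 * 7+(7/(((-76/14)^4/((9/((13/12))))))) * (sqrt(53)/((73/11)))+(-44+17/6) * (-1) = 4991679 * sqrt(53)/494698516+205/6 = 34.24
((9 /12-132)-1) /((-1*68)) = 529 /272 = 1.94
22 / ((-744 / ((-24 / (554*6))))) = 11 / 51522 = 0.00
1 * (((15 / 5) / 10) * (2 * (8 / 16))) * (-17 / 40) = -51 / 400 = -0.13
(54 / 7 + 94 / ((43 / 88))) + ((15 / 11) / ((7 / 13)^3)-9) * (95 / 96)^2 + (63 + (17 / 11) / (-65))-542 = -4522424273293 / 16197941760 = -279.20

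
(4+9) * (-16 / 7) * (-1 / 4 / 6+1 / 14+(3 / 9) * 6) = -8866 / 147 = -60.31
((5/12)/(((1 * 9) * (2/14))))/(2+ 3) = 7/108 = 0.06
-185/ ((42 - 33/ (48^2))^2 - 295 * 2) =-21823488/ 138348773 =-0.16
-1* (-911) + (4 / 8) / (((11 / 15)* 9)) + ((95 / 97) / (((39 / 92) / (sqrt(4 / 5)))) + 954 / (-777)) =3496* sqrt(5) / 3783 + 15552941 / 17094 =911.91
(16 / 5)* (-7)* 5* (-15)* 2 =3360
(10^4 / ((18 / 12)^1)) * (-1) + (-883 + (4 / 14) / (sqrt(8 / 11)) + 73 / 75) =-566152 / 75 + sqrt(22) / 14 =-7548.36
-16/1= -16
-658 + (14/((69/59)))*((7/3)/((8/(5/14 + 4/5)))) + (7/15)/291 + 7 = -646.96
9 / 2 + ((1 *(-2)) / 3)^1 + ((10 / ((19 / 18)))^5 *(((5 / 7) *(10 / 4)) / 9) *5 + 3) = 7873910640413 / 103996158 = 75713.48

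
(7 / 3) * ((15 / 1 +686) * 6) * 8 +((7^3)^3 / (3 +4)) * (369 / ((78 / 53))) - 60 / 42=263079452957 / 182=1445491499.76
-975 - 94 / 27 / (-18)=-236878 / 243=-974.81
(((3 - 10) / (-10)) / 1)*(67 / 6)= 469 / 60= 7.82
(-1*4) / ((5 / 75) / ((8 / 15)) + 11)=-32 / 89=-0.36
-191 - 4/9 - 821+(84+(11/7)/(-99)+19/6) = -116587/126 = -925.29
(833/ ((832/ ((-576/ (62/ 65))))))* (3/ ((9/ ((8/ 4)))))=-12495/ 31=-403.06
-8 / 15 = -0.53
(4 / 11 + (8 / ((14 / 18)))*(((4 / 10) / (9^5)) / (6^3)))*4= 99202408 / 68201595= 1.45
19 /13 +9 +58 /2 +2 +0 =539 /13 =41.46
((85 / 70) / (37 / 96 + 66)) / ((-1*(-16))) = 51 / 44611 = 0.00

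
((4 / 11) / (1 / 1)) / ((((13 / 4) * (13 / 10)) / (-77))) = -1120 / 169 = -6.63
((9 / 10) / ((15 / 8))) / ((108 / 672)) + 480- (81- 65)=35024 / 75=466.99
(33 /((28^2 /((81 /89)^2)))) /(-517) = -19683 /291873008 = -0.00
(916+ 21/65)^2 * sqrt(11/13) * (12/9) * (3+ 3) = 28380101768 * sqrt(143)/54925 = 6178910.46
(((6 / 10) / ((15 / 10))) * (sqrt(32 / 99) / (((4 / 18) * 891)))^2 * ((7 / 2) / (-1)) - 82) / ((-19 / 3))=20938034 / 1617165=12.95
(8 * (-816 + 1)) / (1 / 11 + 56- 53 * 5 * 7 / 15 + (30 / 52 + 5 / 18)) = 839124 / 8587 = 97.72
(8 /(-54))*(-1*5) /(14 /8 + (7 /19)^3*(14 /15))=0.41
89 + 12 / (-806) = 35861 / 403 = 88.99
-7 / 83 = -0.08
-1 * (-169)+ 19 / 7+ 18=1328 / 7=189.71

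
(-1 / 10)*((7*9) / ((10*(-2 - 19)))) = 3 / 100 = 0.03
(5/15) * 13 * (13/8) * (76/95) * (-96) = -2704/5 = -540.80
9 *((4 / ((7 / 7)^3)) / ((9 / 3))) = 12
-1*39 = -39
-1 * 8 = -8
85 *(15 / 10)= 255 / 2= 127.50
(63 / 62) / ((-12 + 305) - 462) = -63 / 10478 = -0.01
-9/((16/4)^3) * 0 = 0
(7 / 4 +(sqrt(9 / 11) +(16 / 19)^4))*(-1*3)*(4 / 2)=-3523173 / 260642 - 18*sqrt(11) / 11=-18.94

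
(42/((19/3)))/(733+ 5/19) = 7/774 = 0.01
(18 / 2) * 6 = 54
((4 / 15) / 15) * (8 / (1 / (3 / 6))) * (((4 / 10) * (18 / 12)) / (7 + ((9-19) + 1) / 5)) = 8 / 975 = 0.01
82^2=6724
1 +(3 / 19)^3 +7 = 54899 / 6859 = 8.00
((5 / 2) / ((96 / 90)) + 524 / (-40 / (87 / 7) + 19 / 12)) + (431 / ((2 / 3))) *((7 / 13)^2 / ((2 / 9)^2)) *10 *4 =466230776139 / 3077152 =151513.73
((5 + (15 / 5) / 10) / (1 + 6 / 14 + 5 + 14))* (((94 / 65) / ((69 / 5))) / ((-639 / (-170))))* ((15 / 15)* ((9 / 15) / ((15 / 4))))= 2371432 / 2049129225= 0.00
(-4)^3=-64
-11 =-11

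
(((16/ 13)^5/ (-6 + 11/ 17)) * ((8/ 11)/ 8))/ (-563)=17825792/ 209246996959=0.00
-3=-3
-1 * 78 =-78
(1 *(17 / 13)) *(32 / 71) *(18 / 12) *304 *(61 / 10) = 7565952 / 4615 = 1639.43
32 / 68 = 8 / 17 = 0.47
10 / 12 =5 / 6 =0.83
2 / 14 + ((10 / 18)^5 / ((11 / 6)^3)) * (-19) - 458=-9332749885 / 20376279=-458.02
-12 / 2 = -6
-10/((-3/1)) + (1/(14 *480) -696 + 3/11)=-17060583/24640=-692.39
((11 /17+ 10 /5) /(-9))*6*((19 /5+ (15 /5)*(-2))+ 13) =-324 /17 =-19.06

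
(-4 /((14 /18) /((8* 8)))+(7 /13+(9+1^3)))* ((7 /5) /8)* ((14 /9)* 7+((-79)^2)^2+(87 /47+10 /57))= -4538011972904207 /2089620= -2171692447.86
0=0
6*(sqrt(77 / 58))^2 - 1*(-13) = 608 / 29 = 20.97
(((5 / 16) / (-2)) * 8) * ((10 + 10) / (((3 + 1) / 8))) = -50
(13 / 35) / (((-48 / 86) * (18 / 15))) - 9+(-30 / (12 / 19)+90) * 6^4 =55511009 / 1008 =55070.45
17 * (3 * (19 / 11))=88.09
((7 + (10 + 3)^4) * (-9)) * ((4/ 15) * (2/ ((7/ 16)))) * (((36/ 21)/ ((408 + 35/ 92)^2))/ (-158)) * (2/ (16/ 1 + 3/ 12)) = 4456849342464/ 1775873560081075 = 0.00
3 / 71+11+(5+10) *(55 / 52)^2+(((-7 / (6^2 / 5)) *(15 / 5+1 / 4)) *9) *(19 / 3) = -5481667 / 35997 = -152.28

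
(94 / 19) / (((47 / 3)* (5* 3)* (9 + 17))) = 1 / 1235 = 0.00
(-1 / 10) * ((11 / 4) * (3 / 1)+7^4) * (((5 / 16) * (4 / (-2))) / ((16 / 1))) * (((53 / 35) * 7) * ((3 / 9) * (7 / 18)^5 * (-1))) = -0.30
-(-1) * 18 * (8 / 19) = 7.58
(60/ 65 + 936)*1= 12180/ 13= 936.92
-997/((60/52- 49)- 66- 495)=12961/7915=1.64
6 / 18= 1 / 3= 0.33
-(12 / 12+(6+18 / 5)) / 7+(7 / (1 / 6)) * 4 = 5827 / 35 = 166.49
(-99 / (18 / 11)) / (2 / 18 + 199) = -1089 / 3584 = -0.30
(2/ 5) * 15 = 6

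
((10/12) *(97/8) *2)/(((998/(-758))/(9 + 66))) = -4595375/3992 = -1151.15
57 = 57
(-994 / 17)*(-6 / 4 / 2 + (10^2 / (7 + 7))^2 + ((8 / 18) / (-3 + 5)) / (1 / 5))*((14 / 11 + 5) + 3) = -6435227 / 231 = -27858.13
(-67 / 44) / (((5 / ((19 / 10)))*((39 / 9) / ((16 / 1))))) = -7638 / 3575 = -2.14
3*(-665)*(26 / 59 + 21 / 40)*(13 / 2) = -11821173 / 944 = -12522.43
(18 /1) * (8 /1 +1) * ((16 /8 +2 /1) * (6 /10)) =1944 /5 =388.80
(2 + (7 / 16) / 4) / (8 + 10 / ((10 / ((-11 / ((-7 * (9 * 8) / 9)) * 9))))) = 945 / 4376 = 0.22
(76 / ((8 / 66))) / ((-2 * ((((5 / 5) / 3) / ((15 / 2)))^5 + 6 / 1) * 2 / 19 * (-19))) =26.12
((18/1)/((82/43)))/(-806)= -387/33046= -0.01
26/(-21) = -26/21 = -1.24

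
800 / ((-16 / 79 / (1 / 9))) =-3950 / 9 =-438.89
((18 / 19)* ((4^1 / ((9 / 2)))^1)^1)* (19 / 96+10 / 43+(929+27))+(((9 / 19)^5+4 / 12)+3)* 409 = 463900078461 / 212944514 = 2178.50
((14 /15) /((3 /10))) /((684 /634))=4438 /1539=2.88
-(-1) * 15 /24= 5 /8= 0.62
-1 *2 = -2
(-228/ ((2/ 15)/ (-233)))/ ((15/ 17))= 451554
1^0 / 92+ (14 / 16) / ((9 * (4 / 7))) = 1199 / 6624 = 0.18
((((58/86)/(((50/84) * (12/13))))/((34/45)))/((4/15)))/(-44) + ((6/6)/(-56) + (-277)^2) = 276405531173/3602368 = 76728.84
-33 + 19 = -14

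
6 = 6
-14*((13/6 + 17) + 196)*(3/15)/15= -9037/225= -40.16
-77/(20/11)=-847/20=-42.35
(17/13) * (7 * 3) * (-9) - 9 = -3330/13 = -256.15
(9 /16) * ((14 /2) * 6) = 189 /8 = 23.62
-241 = -241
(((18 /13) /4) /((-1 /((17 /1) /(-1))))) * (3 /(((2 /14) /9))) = 28917 /26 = 1112.19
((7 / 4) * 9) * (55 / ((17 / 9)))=31185 / 68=458.60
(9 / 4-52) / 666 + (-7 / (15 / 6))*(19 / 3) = -237203 / 13320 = -17.81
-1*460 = -460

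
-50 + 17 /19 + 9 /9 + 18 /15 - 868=-86916 /95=-914.91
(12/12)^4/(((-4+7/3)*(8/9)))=-27/40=-0.68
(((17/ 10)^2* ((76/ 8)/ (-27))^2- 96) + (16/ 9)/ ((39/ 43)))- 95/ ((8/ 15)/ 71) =-48296903873/ 3790800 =-12740.56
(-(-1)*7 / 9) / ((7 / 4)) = 4 / 9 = 0.44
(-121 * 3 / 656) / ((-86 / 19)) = 6897 / 56416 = 0.12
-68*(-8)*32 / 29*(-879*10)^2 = 1345013452800 / 29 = 46379774234.48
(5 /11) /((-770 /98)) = -7 /121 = -0.06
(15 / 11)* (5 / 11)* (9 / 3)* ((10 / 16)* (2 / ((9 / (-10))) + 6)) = 4.39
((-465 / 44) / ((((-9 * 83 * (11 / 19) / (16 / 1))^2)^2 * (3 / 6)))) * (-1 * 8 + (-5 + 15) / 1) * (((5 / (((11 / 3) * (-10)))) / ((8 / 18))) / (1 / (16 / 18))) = 1323811143680 / 61290901434020049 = 0.00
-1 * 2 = -2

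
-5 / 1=-5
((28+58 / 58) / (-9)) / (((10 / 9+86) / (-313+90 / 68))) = 307313 / 26656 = 11.53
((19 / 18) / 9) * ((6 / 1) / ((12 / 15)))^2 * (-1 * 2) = -13.19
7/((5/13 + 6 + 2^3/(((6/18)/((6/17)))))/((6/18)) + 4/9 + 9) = 13923/107426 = 0.13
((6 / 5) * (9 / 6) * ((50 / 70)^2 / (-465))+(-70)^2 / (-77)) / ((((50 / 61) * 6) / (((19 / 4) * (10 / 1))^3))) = -2224487319335 / 1604064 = -1386782.15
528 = 528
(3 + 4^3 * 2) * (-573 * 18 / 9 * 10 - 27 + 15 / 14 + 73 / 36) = -379106533 / 252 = -1504391.00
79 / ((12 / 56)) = 1106 / 3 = 368.67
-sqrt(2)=-1.41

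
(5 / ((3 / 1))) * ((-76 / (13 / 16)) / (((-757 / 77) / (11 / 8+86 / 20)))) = 2656808 / 29523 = 89.99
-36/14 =-18/7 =-2.57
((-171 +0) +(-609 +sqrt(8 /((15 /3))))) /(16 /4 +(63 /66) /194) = -3329040 /17093 +8536 * sqrt(10) /85465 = -194.44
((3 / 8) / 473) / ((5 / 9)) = 27 / 18920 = 0.00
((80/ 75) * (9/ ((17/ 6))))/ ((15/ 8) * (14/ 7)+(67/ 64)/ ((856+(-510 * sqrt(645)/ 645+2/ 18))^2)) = 639912818406270958393344/ 708237113496512718308873-26513274544128 * sqrt(645)/ 41661006676265454018169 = 0.90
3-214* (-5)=1073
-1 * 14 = -14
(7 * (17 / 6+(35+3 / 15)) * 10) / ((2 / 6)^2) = 23961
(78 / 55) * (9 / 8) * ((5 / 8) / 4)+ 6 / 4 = 2463 / 1408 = 1.75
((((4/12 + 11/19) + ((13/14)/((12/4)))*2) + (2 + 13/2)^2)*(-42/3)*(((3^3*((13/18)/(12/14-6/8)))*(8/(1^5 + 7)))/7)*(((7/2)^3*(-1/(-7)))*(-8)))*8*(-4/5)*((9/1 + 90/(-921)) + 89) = -14428791080704/17499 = -824549464.58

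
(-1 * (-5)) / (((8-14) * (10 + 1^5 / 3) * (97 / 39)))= -195 / 6014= -0.03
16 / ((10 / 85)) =136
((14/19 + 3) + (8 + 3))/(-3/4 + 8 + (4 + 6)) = 1120/1311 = 0.85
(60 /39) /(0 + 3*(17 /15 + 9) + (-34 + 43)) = 100 /2561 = 0.04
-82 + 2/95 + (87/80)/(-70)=-8724213/106400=-81.99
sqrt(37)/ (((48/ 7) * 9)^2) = 49 * sqrt(37)/ 186624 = 0.00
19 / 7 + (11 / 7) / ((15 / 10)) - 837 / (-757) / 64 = 3844969 / 1017408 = 3.78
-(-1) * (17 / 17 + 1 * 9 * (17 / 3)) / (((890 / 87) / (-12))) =-27144 / 445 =-61.00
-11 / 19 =-0.58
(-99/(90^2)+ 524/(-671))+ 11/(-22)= -780931/603900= -1.29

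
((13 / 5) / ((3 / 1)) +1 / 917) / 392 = 1492 / 673995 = 0.00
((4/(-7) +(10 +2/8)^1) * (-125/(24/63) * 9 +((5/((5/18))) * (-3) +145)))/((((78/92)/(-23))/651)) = 101757221713/208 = 489217412.08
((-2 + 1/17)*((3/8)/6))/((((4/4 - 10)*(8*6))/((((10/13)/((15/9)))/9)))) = 11/763776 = 0.00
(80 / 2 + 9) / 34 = 49 / 34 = 1.44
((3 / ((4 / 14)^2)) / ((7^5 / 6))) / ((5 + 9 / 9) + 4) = 9 / 6860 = 0.00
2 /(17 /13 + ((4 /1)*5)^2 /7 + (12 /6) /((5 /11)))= 910 /28597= 0.03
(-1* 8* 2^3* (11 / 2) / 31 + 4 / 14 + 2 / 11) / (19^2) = -25988 / 861707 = -0.03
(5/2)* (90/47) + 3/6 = 5.29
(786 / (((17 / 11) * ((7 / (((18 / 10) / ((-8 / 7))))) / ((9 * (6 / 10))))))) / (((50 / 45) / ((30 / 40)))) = -28363203 / 68000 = -417.11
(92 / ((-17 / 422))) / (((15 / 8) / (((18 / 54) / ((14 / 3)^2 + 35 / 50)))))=-621184 / 34391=-18.06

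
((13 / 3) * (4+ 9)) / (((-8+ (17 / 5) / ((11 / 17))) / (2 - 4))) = 18590 / 453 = 41.04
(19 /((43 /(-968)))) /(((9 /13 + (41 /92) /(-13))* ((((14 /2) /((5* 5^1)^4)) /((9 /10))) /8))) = -61866090000000 /236887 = -261162875.13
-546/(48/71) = -807.62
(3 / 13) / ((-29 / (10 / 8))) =-15 / 1508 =-0.01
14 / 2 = 7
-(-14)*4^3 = 896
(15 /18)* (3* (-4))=-10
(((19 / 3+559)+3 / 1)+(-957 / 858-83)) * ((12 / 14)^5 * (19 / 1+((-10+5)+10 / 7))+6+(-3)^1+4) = 62823103919 / 9176622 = 6845.99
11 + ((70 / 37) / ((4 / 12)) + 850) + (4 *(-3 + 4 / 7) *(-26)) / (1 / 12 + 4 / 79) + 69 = 92791548 / 32893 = 2821.01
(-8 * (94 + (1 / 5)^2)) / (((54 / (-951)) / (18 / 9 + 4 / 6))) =23848544 / 675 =35331.18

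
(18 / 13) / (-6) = -3 / 13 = -0.23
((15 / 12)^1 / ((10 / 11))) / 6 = 0.23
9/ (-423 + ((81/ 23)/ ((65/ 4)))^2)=-2235025/ 105034511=-0.02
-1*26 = -26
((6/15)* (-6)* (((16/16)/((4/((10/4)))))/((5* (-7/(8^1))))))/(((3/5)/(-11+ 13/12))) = -17/3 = -5.67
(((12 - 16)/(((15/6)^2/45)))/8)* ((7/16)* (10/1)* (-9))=567/4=141.75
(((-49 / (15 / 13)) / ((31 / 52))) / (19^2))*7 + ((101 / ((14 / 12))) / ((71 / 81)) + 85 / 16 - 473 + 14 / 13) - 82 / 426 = -2136873133901 / 5784404080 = -369.42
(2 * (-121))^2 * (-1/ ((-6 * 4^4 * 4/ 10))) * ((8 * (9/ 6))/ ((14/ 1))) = 81.70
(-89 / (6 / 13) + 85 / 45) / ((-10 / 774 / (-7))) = -1034537 / 10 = -103453.70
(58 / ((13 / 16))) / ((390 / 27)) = 4.94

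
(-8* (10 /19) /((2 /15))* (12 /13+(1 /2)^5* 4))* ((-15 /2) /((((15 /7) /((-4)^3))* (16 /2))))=-228900 /247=-926.72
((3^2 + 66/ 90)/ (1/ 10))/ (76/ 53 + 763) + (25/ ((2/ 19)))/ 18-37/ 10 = 64081/ 6660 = 9.62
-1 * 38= -38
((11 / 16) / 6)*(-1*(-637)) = 7007 / 96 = 72.99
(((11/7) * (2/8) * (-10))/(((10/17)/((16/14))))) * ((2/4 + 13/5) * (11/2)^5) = -933612647/7840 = -119083.25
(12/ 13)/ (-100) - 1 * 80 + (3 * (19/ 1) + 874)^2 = 866680.99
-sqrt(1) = -1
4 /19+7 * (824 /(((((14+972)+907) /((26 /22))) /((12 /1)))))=43.42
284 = 284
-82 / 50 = -41 / 25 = -1.64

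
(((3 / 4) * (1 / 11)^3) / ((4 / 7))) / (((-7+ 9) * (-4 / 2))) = -21 / 85184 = -0.00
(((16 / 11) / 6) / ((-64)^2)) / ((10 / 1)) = 1 / 168960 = 0.00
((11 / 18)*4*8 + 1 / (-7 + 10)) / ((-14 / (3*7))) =-179 / 6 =-29.83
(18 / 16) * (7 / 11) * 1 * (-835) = -52605 / 88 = -597.78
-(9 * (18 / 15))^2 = -2916 / 25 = -116.64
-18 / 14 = -1.29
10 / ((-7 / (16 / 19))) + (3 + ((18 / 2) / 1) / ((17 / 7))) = 12442 / 2261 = 5.50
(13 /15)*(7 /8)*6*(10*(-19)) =-1729 /2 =-864.50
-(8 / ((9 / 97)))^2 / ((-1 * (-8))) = -75272 / 81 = -929.28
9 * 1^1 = 9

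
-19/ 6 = -3.17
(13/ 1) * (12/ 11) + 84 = 1080/ 11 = 98.18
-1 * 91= -91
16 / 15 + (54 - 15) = 601 / 15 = 40.07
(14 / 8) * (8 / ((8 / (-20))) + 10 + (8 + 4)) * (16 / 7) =8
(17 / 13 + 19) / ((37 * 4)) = 66 / 481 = 0.14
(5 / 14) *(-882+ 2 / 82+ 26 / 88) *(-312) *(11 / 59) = 310157445 / 16933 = 18316.75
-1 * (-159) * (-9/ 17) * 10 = -14310/ 17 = -841.76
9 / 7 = 1.29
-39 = -39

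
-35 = -35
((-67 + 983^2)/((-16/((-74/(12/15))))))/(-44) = -89375535/704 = -126953.88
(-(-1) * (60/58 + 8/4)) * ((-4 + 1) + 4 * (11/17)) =-1.25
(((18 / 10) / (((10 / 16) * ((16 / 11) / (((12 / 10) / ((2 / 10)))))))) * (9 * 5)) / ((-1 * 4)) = -2673 / 20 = -133.65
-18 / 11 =-1.64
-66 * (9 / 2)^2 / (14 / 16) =-10692 / 7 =-1527.43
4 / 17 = 0.24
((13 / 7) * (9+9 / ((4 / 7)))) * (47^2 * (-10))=-1015351.07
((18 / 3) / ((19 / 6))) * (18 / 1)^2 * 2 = 23328 / 19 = 1227.79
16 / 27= 0.59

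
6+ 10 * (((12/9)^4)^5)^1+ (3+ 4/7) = 77199428499187/24407490807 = 3162.94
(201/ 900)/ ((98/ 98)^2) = 0.22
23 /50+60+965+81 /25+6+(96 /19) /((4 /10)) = 1047.33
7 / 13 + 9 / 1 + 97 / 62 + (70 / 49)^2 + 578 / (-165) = 62824133 / 6516510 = 9.64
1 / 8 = 0.12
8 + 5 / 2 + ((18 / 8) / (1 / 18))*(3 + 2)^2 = 1023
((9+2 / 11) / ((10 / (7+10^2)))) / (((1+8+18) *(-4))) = -10807 / 11880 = -0.91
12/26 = 6/13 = 0.46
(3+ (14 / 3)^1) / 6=23 / 18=1.28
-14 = -14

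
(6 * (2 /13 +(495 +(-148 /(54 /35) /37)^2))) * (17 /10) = 80856641 /15795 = 5119.13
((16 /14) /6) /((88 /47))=0.10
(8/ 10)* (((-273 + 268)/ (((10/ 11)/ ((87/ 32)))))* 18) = -8613/ 40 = -215.32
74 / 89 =0.83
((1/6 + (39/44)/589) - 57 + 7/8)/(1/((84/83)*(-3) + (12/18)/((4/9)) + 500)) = -37893129365/1358544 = -27892.46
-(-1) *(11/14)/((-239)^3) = -11/191126866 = -0.00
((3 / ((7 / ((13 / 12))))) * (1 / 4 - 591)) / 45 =-30719 / 5040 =-6.10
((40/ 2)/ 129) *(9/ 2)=30/ 43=0.70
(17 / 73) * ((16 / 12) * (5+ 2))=2.17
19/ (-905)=-19/ 905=-0.02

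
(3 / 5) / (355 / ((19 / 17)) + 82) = 19 / 12655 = 0.00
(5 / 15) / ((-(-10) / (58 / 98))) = 29 / 1470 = 0.02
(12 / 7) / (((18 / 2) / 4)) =16 / 21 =0.76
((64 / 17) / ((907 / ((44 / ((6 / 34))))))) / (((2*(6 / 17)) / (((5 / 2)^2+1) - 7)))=0.37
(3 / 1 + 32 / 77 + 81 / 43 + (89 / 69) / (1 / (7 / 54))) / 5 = 67439149 / 61683930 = 1.09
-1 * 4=-4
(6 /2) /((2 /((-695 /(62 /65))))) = -135525 /124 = -1092.94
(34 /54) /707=17 /19089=0.00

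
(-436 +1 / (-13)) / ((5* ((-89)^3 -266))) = 5669 / 45840275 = 0.00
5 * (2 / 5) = 2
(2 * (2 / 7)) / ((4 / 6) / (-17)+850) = 51 / 75859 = 0.00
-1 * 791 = -791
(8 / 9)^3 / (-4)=-0.18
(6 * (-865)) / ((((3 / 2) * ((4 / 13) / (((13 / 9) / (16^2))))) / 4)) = -146185 / 576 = -253.79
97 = 97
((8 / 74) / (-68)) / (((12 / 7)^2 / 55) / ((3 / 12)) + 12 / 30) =-2695 / 1040366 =-0.00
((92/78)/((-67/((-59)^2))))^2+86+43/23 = 603526646297/157038687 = 3843.17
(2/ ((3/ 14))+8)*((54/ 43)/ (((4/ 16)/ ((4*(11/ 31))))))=123.58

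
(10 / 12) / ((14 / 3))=5 / 28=0.18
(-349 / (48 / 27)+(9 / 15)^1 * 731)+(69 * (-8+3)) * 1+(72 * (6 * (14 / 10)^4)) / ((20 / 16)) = 61247223 / 50000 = 1224.94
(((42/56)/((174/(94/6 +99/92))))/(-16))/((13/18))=-0.01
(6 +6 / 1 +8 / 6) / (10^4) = 1 / 750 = 0.00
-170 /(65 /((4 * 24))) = -3264 /13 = -251.08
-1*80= -80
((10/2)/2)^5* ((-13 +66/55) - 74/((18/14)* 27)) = -10579375/7776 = -1360.52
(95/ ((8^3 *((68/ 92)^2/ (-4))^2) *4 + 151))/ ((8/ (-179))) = -4758696205/ 423573432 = -11.23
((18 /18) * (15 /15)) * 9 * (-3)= -27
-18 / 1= -18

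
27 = 27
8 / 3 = 2.67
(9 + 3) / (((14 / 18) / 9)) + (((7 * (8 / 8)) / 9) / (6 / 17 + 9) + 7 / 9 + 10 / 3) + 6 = 1493048 / 10017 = 149.05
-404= -404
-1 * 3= -3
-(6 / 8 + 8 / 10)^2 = -2.40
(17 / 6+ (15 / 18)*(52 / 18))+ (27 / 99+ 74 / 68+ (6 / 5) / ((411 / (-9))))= 22741538 / 3458565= 6.58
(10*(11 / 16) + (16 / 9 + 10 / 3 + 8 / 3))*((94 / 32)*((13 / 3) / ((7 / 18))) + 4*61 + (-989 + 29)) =-40367465 / 4032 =-10011.77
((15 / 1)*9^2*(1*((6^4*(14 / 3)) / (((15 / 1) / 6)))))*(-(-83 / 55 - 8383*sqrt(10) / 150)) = 243964224 / 55 + 4106731104*sqrt(10) / 25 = 523900674.22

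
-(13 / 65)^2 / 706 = -1 / 17650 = -0.00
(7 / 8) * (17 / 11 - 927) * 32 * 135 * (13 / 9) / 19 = -55582800 / 209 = -265946.41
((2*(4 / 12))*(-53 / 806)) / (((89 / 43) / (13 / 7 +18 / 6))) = -0.10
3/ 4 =0.75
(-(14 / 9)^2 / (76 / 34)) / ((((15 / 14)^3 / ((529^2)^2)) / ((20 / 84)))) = -16410435437.29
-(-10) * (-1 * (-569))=5690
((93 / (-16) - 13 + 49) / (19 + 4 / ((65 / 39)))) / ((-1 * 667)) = -105 / 49648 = -0.00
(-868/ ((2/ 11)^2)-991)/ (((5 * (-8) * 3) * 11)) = 3406/ 165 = 20.64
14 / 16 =7 / 8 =0.88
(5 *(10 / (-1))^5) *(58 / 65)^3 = -780448000 / 2197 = -355233.50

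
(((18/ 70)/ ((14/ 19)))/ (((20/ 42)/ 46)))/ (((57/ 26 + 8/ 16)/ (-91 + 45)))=-3527901/ 6125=-575.98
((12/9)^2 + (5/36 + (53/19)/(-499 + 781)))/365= 4129/782268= 0.01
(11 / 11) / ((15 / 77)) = 5.13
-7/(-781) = 7/781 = 0.01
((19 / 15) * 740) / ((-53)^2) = 2812 / 8427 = 0.33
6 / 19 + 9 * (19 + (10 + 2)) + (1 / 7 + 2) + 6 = 38232 / 133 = 287.46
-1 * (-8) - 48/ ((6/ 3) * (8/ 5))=-7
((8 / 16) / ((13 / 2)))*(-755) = -755 / 13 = -58.08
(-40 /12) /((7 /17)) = -170 /21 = -8.10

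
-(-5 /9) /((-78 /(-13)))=5 /54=0.09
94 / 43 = 2.19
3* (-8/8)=-3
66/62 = 33/31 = 1.06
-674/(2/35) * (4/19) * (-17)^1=802060/19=42213.68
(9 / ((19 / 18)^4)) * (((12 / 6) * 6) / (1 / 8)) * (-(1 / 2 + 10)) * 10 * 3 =-219229.96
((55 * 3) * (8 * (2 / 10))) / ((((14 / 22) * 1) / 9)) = 26136 / 7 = 3733.71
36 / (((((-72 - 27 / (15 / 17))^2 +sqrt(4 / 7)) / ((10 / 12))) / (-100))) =-138163725000 / 484805455427 +3750000 * sqrt(7) / 484805455427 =-0.28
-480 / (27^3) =-160 / 6561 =-0.02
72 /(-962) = -36 /481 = -0.07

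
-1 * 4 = -4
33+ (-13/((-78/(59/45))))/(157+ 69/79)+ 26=198683621/3367440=59.00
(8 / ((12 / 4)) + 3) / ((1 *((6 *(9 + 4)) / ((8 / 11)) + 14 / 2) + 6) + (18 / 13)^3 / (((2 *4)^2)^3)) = 0.05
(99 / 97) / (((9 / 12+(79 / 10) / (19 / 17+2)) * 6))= 17490 / 337657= 0.05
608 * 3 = 1824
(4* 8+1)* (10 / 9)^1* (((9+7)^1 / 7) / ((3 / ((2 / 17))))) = 3520 / 1071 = 3.29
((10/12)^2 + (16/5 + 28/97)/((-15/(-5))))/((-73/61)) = -1978169/1274580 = -1.55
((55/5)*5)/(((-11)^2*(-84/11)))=-5/84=-0.06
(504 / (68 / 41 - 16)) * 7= -246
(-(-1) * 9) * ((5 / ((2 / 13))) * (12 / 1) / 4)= 1755 / 2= 877.50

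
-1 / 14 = -0.07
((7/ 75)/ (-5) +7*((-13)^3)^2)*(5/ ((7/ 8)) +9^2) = 2929873061.38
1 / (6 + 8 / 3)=3 / 26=0.12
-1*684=-684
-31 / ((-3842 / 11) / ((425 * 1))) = 8525 / 226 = 37.72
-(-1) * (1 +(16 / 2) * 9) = 73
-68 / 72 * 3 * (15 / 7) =-85 / 14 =-6.07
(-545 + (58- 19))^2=256036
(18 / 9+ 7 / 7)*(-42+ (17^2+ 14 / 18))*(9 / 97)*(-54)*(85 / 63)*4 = -13647600 / 679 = -20099.56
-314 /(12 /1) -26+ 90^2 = 48287 /6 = 8047.83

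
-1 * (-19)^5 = 2476099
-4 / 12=-0.33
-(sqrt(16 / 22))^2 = -8 / 11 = -0.73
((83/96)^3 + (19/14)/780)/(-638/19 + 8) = -4956406519/195641671680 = -0.03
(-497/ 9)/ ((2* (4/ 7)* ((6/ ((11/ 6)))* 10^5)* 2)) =-0.00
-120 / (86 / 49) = -2940 / 43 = -68.37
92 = 92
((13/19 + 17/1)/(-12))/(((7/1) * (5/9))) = -36/95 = -0.38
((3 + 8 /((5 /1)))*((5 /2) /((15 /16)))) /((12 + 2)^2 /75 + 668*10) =0.00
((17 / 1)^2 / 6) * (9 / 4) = 867 / 8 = 108.38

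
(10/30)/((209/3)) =1/209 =0.00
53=53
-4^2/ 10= -8/ 5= -1.60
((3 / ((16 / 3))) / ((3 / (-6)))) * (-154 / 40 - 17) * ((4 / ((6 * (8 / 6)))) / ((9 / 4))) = 417 / 80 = 5.21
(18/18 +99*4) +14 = 411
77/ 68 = 1.13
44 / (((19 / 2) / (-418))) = -1936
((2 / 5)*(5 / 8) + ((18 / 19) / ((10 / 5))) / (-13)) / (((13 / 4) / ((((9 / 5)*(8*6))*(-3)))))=-273456 / 16055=-17.03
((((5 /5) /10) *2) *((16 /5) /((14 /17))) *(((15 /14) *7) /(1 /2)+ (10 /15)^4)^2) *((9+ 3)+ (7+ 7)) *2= 10716632992 /1148175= 9333.62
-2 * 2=-4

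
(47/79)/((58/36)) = 846/2291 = 0.37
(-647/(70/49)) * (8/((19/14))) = -253624/95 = -2669.73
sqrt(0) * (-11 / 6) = 0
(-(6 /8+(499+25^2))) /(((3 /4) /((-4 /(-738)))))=-8998 /1107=-8.13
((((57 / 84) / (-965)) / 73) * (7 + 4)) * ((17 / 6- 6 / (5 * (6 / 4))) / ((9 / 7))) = -12749 / 76080600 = -0.00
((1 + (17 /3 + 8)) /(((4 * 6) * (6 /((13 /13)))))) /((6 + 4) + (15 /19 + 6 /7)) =1463 /167292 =0.01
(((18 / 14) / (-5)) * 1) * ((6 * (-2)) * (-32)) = -3456 / 35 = -98.74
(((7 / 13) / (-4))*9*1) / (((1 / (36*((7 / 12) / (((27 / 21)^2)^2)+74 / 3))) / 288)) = -109696328 / 351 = -312525.15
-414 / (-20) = 207 / 10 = 20.70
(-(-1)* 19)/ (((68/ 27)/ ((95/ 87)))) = 16245/ 1972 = 8.24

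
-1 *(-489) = 489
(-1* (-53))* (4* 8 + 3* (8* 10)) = 14416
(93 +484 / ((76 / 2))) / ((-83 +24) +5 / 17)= -34153 / 18962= -1.80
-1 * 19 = -19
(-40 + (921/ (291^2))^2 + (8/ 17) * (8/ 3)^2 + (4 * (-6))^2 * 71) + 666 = 562459987863451/ 13544979993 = 41525.35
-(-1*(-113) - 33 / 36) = -1345 / 12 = -112.08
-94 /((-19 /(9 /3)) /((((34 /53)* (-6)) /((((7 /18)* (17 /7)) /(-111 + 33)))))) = 4751136 /1007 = 4718.11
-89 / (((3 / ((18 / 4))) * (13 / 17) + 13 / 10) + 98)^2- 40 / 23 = -104177041060 / 59595654407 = -1.75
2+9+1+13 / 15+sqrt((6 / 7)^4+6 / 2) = sqrt(8499) / 49+193 / 15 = 14.75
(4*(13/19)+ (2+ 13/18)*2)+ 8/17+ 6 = 42593/2907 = 14.65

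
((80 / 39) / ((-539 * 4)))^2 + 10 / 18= 81830215 / 147294147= 0.56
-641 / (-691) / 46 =641 / 31786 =0.02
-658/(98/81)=-3807/7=-543.86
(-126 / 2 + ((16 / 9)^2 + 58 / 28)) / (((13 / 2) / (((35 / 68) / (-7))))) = 327545 / 501228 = 0.65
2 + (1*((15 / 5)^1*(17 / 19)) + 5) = 9.68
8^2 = 64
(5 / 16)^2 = 0.10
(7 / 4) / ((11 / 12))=21 / 11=1.91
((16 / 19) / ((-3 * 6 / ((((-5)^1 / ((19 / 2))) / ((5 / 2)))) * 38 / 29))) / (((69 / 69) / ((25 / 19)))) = 11600 / 1172889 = 0.01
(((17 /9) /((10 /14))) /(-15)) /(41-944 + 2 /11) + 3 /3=6704734 /6703425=1.00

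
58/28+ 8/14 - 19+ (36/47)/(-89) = -958411/58562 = -16.37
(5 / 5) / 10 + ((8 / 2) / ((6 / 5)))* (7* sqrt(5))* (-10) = 1 / 10 - 700* sqrt(5) / 3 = -521.65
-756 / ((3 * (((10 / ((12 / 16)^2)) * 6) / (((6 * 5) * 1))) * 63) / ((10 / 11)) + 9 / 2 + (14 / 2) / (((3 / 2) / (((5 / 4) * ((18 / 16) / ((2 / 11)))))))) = -4480 / 4621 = -0.97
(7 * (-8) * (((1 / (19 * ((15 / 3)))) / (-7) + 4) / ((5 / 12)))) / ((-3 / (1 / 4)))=21272 / 475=44.78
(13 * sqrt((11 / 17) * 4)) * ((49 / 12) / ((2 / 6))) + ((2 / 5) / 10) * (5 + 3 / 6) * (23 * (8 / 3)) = 1012 / 75 + 637 * sqrt(187) / 34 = 269.69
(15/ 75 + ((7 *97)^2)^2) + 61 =1062794018711/ 5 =212558803742.20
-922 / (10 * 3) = -461 / 15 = -30.73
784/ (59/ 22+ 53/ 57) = 140448/ 647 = 217.08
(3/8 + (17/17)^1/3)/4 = 0.18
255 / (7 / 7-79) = -3.27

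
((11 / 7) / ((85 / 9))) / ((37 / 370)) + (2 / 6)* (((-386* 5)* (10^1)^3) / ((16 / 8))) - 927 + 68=-115141069 / 357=-322524.00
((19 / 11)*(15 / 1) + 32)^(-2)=0.00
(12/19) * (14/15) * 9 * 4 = 2016/95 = 21.22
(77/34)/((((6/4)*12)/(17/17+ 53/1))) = 231/34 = 6.79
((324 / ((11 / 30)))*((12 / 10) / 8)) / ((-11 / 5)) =-7290 / 121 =-60.25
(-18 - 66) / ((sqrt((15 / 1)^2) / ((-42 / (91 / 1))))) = 168 / 65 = 2.58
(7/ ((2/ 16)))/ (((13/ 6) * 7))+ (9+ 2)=14.69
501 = 501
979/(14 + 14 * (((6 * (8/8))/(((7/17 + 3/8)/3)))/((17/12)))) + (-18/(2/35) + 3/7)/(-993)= 37367023/8503390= 4.39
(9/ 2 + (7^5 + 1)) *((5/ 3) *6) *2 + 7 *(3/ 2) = 672521/ 2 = 336260.50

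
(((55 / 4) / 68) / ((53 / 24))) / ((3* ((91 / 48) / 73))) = 96360 / 81991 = 1.18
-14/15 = -0.93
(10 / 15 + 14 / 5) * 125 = 1300 / 3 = 433.33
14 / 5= 2.80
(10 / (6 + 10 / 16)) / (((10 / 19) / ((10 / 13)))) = 2.21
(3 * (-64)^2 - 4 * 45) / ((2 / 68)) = 411672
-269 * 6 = -1614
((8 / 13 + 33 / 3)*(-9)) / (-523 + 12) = 1359 / 6643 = 0.20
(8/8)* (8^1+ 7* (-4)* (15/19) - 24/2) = -496/19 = -26.11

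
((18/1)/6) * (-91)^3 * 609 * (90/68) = -61954839765/34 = -1822201169.56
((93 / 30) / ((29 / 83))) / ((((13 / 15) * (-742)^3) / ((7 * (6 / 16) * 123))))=-2848311 / 352026217088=-0.00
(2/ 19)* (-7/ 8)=-7/ 76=-0.09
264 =264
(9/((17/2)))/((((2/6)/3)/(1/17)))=162/289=0.56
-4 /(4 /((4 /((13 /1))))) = -4 /13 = -0.31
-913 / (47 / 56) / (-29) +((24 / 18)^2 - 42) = -33254 / 12267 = -2.71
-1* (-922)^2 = -850084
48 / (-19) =-48 / 19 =-2.53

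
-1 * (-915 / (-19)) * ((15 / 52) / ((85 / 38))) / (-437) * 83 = 227835 / 193154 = 1.18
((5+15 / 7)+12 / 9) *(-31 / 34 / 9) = -2759 / 3213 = -0.86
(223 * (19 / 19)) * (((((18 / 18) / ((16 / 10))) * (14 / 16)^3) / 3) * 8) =382445 / 1536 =248.99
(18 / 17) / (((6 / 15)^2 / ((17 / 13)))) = 225 / 26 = 8.65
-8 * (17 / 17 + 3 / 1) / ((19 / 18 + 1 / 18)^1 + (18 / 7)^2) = -7056 / 1703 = -4.14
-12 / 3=-4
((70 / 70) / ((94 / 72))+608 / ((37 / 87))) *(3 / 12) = 621861 / 1739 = 357.60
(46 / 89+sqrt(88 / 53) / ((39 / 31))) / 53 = 46 / 4717+62 * sqrt(1166) / 109551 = 0.03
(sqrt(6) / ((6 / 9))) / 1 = 3 * sqrt(6) / 2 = 3.67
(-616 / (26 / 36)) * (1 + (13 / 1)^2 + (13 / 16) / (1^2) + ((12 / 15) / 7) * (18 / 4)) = -9498357 / 65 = -146128.57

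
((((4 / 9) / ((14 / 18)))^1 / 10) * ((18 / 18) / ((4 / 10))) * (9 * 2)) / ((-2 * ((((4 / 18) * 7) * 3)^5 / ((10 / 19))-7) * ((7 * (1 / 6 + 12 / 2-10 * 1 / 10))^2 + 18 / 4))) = -393660 / 1687132913011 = -0.00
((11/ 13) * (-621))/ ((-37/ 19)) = 129789/ 481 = 269.83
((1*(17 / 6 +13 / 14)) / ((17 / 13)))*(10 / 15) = 1.92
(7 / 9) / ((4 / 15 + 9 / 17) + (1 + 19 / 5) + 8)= 595 / 10401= 0.06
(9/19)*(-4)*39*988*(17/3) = -413712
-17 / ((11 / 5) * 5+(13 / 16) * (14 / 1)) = -136 / 179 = -0.76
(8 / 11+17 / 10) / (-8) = -267 / 880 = -0.30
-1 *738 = -738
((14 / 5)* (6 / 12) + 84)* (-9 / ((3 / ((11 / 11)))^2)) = -427 / 5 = -85.40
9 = 9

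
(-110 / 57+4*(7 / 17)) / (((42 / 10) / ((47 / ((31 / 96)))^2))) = -3098961920 / 2172821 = -1426.24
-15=-15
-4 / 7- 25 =-179 / 7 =-25.57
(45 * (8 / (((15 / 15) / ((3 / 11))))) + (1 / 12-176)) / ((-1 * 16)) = 10261 / 2112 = 4.86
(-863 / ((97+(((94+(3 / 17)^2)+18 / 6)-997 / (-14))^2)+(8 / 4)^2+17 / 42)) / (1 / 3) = -127146690972 / 1395123262669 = -0.09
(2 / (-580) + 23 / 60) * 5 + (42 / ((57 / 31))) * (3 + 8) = 1673911 / 6612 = 253.16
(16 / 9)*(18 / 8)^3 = 81 / 4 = 20.25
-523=-523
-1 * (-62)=62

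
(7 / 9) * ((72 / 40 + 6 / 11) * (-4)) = -1204 / 165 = -7.30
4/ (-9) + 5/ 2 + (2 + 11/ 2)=86/ 9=9.56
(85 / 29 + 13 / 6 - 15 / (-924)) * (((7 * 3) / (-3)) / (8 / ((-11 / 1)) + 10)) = -137033 / 35496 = -3.86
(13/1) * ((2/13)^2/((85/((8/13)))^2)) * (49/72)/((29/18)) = 0.00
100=100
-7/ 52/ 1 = -7/ 52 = -0.13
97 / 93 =1.04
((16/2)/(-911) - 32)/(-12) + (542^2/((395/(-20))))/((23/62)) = -66365097682/1655287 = -40092.80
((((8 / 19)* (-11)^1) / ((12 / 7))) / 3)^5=-86617093024 / 146211169851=-0.59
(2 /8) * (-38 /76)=-1 /8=-0.12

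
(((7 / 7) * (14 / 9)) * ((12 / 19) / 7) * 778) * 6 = 12448 / 19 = 655.16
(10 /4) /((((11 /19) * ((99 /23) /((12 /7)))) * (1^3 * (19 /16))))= 3680 /2541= 1.45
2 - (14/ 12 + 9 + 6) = -85/ 6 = -14.17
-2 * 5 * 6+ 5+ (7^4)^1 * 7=16752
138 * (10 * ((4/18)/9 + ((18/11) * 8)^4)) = 16021131462680/395307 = 40528327.26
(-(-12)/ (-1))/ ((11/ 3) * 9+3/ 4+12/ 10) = -80/ 233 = -0.34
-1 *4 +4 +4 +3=7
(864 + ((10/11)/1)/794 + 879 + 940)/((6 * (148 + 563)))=5858333/9314811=0.63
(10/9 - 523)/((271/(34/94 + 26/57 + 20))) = -261956387/6534081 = -40.09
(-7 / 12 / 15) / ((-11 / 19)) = 133 / 1980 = 0.07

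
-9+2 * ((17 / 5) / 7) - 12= -701 / 35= -20.03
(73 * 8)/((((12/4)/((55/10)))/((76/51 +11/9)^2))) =553186700/70227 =7877.12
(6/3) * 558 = 1116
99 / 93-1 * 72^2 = -160671 / 31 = -5182.94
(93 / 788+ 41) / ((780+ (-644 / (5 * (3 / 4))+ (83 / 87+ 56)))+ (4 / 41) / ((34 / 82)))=79868465 / 1292595012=0.06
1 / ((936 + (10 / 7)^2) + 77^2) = 49 / 336485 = 0.00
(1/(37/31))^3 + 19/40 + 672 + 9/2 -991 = -313.44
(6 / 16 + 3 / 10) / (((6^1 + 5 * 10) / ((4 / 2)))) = 27 / 1120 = 0.02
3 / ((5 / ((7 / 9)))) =7 / 15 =0.47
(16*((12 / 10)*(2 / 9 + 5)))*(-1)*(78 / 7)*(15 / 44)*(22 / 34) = -29328 / 119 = -246.45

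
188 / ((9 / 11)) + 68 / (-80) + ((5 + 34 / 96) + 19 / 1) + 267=374603 / 720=520.28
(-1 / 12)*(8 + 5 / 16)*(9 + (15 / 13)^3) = -256557 / 35152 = -7.30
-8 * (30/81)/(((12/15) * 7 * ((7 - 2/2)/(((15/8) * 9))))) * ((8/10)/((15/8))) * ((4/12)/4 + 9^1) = -1090/189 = -5.77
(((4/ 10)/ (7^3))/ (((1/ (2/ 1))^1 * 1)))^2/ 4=4/ 2941225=0.00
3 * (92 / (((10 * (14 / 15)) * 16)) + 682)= 229359 / 112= 2047.85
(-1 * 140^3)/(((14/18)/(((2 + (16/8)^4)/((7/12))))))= -108864000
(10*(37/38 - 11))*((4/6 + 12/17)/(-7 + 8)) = -44450/323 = -137.62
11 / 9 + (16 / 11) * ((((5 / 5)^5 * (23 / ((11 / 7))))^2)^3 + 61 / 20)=12539722461714281 / 876922695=14299689.74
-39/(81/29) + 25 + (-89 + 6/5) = -76.76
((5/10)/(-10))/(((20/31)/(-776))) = 3007/50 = 60.14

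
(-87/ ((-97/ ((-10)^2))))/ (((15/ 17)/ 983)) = 9692380/ 97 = 99921.44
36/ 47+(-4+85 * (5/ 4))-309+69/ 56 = -538907/ 2632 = -204.75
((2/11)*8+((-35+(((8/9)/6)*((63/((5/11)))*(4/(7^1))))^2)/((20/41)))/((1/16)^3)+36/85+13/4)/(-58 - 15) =-725468858507/61429500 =-11809.78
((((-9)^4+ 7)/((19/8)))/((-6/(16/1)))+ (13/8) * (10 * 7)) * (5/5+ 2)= -1655473/76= -21782.54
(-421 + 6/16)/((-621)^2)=-3365/3085128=-0.00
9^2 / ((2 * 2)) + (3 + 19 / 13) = 1285 / 52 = 24.71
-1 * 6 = -6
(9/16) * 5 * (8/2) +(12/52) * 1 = 597/52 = 11.48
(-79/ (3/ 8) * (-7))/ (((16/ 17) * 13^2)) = 9401/ 1014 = 9.27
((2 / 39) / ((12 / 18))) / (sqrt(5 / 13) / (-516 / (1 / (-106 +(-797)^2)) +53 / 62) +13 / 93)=10895399041127274* sqrt(65) / 11790833796671270995350229 +499111307733467639300961 / 906987215128559307334633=0.55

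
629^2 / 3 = 395641 / 3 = 131880.33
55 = 55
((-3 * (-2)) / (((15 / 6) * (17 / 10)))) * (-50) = -1200 / 17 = -70.59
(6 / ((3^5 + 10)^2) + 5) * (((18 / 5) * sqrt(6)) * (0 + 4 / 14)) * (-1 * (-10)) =125.98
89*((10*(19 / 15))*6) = 6764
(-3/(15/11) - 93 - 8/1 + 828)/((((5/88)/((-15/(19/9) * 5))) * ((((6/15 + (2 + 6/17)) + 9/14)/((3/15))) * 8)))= -28462896/8531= -3336.41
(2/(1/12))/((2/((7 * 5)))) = 420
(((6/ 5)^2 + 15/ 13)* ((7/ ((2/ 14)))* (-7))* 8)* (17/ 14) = -2808876/ 325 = -8642.70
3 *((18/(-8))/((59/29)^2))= -22707/13924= -1.63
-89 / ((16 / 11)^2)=-10769 / 256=-42.07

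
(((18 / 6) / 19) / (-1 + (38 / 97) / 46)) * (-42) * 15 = 301185 / 3002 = 100.33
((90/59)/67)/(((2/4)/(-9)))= -1620/3953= -0.41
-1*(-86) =86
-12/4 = -3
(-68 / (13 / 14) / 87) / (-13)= 952 / 14703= 0.06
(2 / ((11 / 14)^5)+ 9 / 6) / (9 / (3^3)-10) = -7903347 / 9340958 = -0.85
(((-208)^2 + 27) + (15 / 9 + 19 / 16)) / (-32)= -1352.93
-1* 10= -10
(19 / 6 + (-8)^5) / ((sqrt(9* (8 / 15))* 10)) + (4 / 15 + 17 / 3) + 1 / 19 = 1706 / 285 -196589* sqrt(30) / 720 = -1489.52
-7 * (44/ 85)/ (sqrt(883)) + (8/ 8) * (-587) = -587 -308 * sqrt(883)/ 75055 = -587.12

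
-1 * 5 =-5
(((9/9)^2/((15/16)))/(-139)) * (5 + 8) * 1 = -208/2085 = -0.10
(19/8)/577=19/4616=0.00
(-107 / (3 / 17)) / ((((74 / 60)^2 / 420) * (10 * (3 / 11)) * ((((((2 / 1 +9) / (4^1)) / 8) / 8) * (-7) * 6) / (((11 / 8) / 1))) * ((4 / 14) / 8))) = 1792806400 / 1369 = 1309573.70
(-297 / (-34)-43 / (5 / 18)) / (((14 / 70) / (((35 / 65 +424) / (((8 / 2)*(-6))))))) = 45680763 / 3536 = 12918.77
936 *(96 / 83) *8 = 718848 / 83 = 8660.82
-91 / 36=-2.53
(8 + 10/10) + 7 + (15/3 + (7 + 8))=36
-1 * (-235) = 235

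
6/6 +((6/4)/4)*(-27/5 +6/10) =-4/5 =-0.80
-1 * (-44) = 44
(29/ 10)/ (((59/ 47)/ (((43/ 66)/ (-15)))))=-58609/ 584100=-0.10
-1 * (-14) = 14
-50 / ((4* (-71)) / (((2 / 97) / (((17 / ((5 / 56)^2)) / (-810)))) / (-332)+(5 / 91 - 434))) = -60533095494975 / 792330727552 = -76.40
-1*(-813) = 813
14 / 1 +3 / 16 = 227 / 16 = 14.19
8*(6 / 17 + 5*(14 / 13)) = 10144 / 221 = 45.90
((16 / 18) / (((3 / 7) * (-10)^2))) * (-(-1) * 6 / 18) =14 / 2025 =0.01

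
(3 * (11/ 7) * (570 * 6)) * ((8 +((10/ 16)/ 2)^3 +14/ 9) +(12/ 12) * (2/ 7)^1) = 7986083325/ 50176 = 159161.42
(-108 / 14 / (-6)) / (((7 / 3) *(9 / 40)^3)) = 64000 / 1323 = 48.37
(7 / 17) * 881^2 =5433127 / 17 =319595.71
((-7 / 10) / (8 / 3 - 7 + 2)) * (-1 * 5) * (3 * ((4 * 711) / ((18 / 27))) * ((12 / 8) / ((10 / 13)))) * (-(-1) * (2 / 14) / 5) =-748683 / 700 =-1069.55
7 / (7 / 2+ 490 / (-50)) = -10 / 9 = -1.11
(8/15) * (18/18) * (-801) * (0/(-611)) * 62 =0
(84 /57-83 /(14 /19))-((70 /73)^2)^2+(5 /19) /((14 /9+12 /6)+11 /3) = -111.98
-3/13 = -0.23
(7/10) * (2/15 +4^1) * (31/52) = 6727/3900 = 1.72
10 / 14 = 5 / 7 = 0.71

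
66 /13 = 5.08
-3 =-3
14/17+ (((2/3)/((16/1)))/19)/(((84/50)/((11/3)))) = 809059/976752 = 0.83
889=889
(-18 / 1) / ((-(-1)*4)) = -9 / 2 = -4.50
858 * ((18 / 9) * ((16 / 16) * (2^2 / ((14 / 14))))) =6864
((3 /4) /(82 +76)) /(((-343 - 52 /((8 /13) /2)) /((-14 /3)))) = 7 /161792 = 0.00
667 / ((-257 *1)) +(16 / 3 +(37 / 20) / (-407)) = 463649 / 169620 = 2.73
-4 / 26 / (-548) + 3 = 10687 / 3562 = 3.00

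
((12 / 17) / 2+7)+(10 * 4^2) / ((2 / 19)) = 25965 / 17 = 1527.35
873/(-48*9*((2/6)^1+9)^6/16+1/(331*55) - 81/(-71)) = -30466813905/622869682070468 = -0.00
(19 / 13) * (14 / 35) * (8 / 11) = 304 / 715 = 0.43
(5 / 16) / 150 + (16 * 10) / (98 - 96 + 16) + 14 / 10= 10.29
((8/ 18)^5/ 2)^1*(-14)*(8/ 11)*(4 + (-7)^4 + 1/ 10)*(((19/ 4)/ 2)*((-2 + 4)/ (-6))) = 545925632/ 3247695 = 168.10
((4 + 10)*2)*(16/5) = 448/5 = 89.60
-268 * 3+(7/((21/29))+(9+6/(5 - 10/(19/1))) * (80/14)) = -262481/357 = -735.24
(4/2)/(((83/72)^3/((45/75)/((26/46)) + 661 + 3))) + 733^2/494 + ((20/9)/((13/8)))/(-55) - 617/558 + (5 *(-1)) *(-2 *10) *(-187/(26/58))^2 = 490323560610815700452/28173543634665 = 17403687.91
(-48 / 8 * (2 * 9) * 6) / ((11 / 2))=-1296 / 11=-117.82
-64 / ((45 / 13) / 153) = -14144 / 5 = -2828.80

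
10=10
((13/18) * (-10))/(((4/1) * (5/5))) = -65/36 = -1.81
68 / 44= 17 / 11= 1.55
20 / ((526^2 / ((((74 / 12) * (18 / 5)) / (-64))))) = -111 / 4426816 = -0.00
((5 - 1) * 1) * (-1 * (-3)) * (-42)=-504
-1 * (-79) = 79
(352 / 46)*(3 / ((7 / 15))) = 7920 / 161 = 49.19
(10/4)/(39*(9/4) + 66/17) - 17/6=-34969/12462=-2.81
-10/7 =-1.43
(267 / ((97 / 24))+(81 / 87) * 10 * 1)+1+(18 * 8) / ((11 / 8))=5603761 / 30943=181.10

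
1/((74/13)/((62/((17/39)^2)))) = 612963/10693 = 57.32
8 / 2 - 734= -730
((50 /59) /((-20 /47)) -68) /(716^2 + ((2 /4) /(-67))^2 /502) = -37222949604 /272641128146107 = -0.00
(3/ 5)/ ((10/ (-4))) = -6/ 25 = -0.24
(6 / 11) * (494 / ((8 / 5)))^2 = 51996.31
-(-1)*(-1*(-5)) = 5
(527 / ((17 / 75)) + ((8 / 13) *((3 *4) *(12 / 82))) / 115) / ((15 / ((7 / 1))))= 332526719 / 306475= 1085.00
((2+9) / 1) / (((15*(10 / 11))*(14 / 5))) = 0.29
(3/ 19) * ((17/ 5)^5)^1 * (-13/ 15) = -62.17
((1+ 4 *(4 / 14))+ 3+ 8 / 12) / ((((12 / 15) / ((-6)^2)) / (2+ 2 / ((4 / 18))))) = 20130 / 7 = 2875.71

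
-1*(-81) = 81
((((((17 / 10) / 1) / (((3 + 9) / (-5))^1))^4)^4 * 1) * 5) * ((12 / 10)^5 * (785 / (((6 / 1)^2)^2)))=7639807124479698351517 / 252428641478023053312000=0.03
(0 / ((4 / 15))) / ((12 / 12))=0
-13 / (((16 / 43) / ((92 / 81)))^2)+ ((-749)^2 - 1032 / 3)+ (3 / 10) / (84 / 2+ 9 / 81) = 560535.88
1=1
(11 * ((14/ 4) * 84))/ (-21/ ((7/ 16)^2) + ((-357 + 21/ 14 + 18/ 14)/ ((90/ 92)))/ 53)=-5999070/ 216193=-27.75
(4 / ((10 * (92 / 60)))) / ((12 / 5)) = 5 / 46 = 0.11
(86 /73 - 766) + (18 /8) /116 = -25905391 /33872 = -764.80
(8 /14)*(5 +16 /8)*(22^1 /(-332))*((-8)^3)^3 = 2952790016 /83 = 35575783.33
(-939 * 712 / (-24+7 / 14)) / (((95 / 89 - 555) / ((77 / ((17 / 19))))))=-43526116788 / 9847675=-4419.94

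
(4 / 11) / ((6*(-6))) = -1 / 99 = -0.01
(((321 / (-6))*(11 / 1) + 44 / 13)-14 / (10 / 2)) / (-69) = 3323 / 390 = 8.52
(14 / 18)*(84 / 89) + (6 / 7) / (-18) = 1283 / 1869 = 0.69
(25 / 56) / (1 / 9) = 225 / 56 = 4.02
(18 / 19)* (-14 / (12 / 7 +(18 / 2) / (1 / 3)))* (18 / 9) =-1176 / 1273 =-0.92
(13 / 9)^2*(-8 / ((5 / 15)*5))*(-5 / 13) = 104 / 27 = 3.85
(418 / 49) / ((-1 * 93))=-418 / 4557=-0.09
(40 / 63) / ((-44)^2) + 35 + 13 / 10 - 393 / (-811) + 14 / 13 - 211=-69574954909 / 401846445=-173.14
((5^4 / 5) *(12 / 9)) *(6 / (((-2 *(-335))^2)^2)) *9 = 9 / 201511210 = 0.00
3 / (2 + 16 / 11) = 0.87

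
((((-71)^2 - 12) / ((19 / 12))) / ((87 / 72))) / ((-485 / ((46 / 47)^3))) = -2999506176 / 590322115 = -5.08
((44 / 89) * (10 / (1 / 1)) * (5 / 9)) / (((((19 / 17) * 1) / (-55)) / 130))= -267410000 / 15219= -17570.80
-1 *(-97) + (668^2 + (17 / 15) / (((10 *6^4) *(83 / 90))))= 80016428897 / 179280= 446321.00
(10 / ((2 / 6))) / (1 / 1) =30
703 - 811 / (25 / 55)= -5406 / 5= -1081.20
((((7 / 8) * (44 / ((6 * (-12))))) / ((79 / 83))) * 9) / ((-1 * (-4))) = -6391 / 5056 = -1.26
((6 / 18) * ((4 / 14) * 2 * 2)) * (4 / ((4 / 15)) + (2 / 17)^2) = 34712 / 6069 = 5.72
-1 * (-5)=5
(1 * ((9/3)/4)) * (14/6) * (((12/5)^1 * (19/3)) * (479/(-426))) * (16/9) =-509656/9585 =-53.17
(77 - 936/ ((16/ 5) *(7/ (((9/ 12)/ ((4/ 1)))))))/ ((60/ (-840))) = -15493/ 16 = -968.31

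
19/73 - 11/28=-271/2044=-0.13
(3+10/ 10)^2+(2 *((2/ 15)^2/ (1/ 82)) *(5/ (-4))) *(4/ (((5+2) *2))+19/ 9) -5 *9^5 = -836998979/ 2835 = -295237.74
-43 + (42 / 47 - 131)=-8136 / 47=-173.11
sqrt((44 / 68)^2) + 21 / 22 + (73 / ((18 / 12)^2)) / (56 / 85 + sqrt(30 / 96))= 8393030221 / 47295666- 8438800 * sqrt(5) / 126459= 28.24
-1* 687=-687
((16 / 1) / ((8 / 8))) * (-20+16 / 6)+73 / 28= -23077 / 84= -274.73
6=6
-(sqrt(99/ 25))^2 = -99/ 25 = -3.96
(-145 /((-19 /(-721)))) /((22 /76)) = -209090 /11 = -19008.18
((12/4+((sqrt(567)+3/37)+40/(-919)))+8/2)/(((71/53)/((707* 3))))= 26900206074/2414213+1011717* sqrt(7)/71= 48843.16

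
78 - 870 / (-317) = 25596 / 317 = 80.74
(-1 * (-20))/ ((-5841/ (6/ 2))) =-20/ 1947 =-0.01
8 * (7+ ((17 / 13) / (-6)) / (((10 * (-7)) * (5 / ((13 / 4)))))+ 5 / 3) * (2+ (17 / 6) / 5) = 800987 / 4500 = 178.00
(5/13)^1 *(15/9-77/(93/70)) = -21.65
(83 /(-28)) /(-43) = 83 /1204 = 0.07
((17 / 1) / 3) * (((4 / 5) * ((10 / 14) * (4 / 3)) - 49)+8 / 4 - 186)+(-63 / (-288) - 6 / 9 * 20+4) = -2671463 / 2016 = -1325.13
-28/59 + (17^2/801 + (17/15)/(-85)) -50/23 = -62527844/27173925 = -2.30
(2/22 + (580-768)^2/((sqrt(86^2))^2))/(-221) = -99045/4494919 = -0.02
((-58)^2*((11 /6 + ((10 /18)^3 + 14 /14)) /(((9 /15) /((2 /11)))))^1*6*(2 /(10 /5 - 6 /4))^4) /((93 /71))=2678721443840 /745767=3591901.28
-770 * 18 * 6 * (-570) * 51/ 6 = 402910200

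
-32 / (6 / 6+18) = -32 / 19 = -1.68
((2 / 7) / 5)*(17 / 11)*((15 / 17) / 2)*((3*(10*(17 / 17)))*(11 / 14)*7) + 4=73 / 7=10.43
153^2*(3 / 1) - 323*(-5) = 71842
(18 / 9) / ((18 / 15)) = 5 / 3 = 1.67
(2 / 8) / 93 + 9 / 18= 187 / 372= 0.50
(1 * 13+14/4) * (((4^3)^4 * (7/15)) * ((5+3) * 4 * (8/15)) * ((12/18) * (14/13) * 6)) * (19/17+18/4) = 884325176311808/16575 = 53352951813.68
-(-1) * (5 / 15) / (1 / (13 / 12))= 13 / 36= 0.36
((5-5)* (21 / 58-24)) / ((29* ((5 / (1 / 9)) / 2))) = 0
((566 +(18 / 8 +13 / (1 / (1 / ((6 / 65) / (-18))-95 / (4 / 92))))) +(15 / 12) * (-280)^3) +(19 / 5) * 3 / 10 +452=-2746991861 / 100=-27469918.61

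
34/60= 0.57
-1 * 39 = -39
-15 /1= -15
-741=-741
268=268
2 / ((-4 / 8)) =-4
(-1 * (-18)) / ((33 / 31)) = 186 / 11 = 16.91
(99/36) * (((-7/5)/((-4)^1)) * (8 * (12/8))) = 11.55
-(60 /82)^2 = -900 /1681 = -0.54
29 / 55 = 0.53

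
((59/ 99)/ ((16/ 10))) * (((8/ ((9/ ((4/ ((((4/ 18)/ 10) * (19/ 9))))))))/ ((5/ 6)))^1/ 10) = 708/ 209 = 3.39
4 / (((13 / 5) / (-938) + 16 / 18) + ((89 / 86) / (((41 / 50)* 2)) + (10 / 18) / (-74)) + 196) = 11013602040 / 543823133003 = 0.02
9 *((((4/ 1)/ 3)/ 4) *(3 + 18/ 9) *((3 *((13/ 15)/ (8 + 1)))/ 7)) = 13/ 21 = 0.62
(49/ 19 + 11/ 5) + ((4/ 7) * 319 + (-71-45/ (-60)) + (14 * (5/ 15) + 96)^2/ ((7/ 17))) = 24727.42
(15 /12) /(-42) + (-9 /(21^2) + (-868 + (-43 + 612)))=-351683 /1176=-299.05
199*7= 1393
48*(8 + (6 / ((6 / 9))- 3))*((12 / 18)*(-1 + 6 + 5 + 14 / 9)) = 5176.89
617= 617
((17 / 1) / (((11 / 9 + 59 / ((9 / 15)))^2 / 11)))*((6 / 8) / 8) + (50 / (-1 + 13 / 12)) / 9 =5138158723 / 77070336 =66.67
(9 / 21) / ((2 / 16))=24 / 7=3.43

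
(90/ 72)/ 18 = 5/ 72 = 0.07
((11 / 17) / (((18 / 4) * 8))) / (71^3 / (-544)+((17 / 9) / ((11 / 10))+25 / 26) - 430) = -12584 / 759811057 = -0.00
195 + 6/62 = 6048/31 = 195.10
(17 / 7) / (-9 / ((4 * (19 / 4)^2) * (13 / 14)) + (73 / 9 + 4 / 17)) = 12206493 / 41410943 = 0.29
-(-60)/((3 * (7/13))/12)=3120/7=445.71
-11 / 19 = -0.58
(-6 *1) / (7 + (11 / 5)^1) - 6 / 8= -129 / 92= -1.40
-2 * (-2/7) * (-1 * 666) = -2664/7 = -380.57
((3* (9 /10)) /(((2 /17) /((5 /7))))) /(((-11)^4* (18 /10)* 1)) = 255 /409948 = 0.00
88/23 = 3.83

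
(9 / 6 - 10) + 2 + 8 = 3 / 2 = 1.50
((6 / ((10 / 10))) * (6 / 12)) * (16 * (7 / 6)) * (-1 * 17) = -952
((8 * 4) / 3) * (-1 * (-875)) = 28000 / 3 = 9333.33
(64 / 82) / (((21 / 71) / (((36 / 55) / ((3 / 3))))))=27264 / 15785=1.73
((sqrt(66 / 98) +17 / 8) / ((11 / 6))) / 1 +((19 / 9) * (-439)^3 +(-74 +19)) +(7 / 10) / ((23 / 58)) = -8133880828187 / 45540 +6 * sqrt(33) / 77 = -178609591.74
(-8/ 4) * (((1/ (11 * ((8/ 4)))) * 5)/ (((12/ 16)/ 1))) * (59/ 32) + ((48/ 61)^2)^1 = -489439/ 982344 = -0.50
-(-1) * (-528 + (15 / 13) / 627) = -1434571 / 2717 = -528.00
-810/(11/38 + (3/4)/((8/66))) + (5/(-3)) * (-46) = -285850/5907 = -48.39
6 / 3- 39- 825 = -862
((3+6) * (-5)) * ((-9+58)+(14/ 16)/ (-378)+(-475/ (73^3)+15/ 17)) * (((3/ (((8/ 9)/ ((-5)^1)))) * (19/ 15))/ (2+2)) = 40612736556555/ 3386003968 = 11994.30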